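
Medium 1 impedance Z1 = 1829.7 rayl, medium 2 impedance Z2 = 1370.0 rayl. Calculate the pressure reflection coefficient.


Given values:
  Z1 = 1829.7 rayl, Z2 = 1370.0 rayl
Formula: R = (Z2 - Z1) / (Z2 + Z1)
Numerator: Z2 - Z1 = 1370.0 - 1829.7 = -459.7
Denominator: Z2 + Z1 = 1370.0 + 1829.7 = 3199.7
R = -459.7 / 3199.7 = -0.1437

-0.1437


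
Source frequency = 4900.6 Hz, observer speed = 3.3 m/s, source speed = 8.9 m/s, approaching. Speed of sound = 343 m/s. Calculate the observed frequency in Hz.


Given values:
  f_s = 4900.6 Hz, v_o = 3.3 m/s, v_s = 8.9 m/s
  Direction: approaching
Formula: f_o = f_s * (c + v_o) / (c - v_s)
Numerator: c + v_o = 343 + 3.3 = 346.3
Denominator: c - v_s = 343 - 8.9 = 334.1
f_o = 4900.6 * 346.3 / 334.1 = 5079.55

5079.55 Hz


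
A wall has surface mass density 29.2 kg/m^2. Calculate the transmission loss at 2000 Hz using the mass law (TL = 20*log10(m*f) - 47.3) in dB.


Given values:
  m = 29.2 kg/m^2, f = 2000 Hz
Formula: TL = 20 * log10(m * f) - 47.3
Compute m * f = 29.2 * 2000 = 58400.0
Compute log10(58400.0) = 4.766413
Compute 20 * 4.766413 = 95.3283
TL = 95.3283 - 47.3 = 48.03

48.03 dB


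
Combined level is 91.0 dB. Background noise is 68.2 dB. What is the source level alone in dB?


Given values:
  L_total = 91.0 dB, L_bg = 68.2 dB
Formula: L_source = 10 * log10(10^(L_total/10) - 10^(L_bg/10))
Convert to linear:
  10^(91.0/10) = 1258925411.7942
  10^(68.2/10) = 6606934.4801
Difference: 1258925411.7942 - 6606934.4801 = 1252318477.3141
L_source = 10 * log10(1252318477.3141) = 90.98

90.98 dB


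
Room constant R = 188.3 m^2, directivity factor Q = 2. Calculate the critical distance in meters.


Given values:
  R = 188.3 m^2, Q = 2
Formula: d_c = 0.141 * sqrt(Q * R)
Compute Q * R = 2 * 188.3 = 376.6
Compute sqrt(376.6) = 19.4062
d_c = 0.141 * 19.4062 = 2.736

2.736 m


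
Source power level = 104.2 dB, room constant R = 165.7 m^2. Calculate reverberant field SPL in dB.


Given values:
  Lw = 104.2 dB, R = 165.7 m^2
Formula: SPL = Lw + 10 * log10(4 / R)
Compute 4 / R = 4 / 165.7 = 0.02414
Compute 10 * log10(0.02414) = -16.1726
SPL = 104.2 + (-16.1726) = 88.03

88.03 dB


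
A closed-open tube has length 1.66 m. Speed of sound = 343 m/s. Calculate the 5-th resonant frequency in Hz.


Given values:
  Tube type: closed-open, L = 1.66 m, c = 343 m/s, n = 5
Formula: f_n = (2n - 1) * c / (4 * L)
Compute 2n - 1 = 2*5 - 1 = 9
Compute 4 * L = 4 * 1.66 = 6.64
f = 9 * 343 / 6.64
f = 464.91

464.91 Hz


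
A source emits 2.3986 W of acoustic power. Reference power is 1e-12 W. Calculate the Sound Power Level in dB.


Given values:
  W = 2.3986 W
  W_ref = 1e-12 W
Formula: SWL = 10 * log10(W / W_ref)
Compute ratio: W / W_ref = 2398600000000
Compute log10: log10(2398600000000) = 12.379958
Multiply: SWL = 10 * 12.379958 = 123.8

123.8 dB


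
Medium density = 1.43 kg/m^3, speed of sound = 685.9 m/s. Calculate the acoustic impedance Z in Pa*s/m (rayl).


Given values:
  rho = 1.43 kg/m^3
  c = 685.9 m/s
Formula: Z = rho * c
Z = 1.43 * 685.9
Z = 980.84

980.84 rayl


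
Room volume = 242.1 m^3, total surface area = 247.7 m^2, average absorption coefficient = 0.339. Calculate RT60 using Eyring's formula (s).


Given values:
  V = 242.1 m^3, S = 247.7 m^2, alpha = 0.339
Formula: RT60 = 0.161 * V / (-S * ln(1 - alpha))
Compute ln(1 - 0.339) = ln(0.661) = -0.414001
Denominator: -247.7 * -0.414001 = 102.548
Numerator: 0.161 * 242.1 = 38.9781
RT60 = 38.9781 / 102.548 = 0.38

0.38 s


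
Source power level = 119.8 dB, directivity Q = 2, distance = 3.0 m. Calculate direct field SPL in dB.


Given values:
  Lw = 119.8 dB, Q = 2, r = 3.0 m
Formula: SPL = Lw + 10 * log10(Q / (4 * pi * r^2))
Compute 4 * pi * r^2 = 4 * pi * 3.0^2 = 113.0973
Compute Q / denom = 2 / 113.0973 = 0.01768389
Compute 10 * log10(0.01768389) = -17.5242
SPL = 119.8 + (-17.5242) = 102.28

102.28 dB


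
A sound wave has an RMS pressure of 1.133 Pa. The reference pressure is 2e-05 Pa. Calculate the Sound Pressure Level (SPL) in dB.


Given values:
  p = 1.133 Pa
  p_ref = 2e-05 Pa
Formula: SPL = 20 * log10(p / p_ref)
Compute ratio: p / p_ref = 1.133 / 2e-05 = 56650
Compute log10: log10(56650) = 4.7532
Multiply: SPL = 20 * 4.7532 = 95.06

95.06 dB


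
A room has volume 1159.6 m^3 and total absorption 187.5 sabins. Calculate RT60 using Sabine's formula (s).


Given values:
  V = 1159.6 m^3
  A = 187.5 sabins
Formula: RT60 = 0.161 * V / A
Numerator: 0.161 * 1159.6 = 186.6956
RT60 = 186.6956 / 187.5 = 0.996

0.996 s


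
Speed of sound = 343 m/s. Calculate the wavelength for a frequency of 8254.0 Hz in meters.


Given values:
  c = 343 m/s, f = 8254.0 Hz
Formula: lambda = c / f
lambda = 343 / 8254.0
lambda = 0.0416

0.0416 m


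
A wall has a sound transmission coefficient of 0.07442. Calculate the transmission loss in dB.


Given values:
  tau = 0.07442
Formula: TL = 10 * log10(1 / tau)
Compute 1 / tau = 1 / 0.07442 = 13.4372
Compute log10(13.4372) = 1.128309
TL = 10 * 1.128309 = 11.28

11.28 dB


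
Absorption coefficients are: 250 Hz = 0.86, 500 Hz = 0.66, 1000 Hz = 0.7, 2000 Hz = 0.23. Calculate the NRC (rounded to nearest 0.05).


Given values:
  a_250 = 0.86, a_500 = 0.66
  a_1000 = 0.7, a_2000 = 0.23
Formula: NRC = (a250 + a500 + a1000 + a2000) / 4
Sum = 0.86 + 0.66 + 0.7 + 0.23 = 2.45
NRC = 2.45 / 4 = 0.6125
Rounded to nearest 0.05: 0.6

0.6


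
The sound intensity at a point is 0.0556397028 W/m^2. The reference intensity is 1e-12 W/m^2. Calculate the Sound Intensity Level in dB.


Given values:
  I = 0.0556397028 W/m^2
  I_ref = 1e-12 W/m^2
Formula: SIL = 10 * log10(I / I_ref)
Compute ratio: I / I_ref = 55639702800
Compute log10: log10(55639702800) = 10.745385
Multiply: SIL = 10 * 10.745385 = 107.45

107.45 dB


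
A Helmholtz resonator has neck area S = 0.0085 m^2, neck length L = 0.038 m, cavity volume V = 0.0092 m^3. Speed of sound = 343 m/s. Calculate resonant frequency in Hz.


Given values:
  S = 0.0085 m^2, L = 0.038 m, V = 0.0092 m^3, c = 343 m/s
Formula: f = (c / (2*pi)) * sqrt(S / (V * L))
Compute V * L = 0.0092 * 0.038 = 0.0003496
Compute S / (V * L) = 0.0085 / 0.0003496 = 24.3135
Compute sqrt(24.3135) = 4.930872
Compute c / (2*pi) = 343 / 6.283185 = 54.590148
f = 54.590148 * 4.930872 = 269.18

269.18 Hz


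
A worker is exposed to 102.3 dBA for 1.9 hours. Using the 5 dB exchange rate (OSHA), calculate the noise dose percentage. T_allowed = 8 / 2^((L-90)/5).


Given values:
  L = 102.3 dBA, T = 1.9 hours
Formula: T_allowed = 8 / 2^((L - 90) / 5)
Compute exponent: (102.3 - 90) / 5 = 2.46
Compute 2^(2.46) = 5.502167
T_allowed = 8 / 5.502167 = 1.453973 hours
Dose = (T / T_allowed) * 100
Dose = (1.9 / 1.453973) * 100 = 130.68

130.68 %


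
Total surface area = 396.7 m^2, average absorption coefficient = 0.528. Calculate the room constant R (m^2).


Given values:
  S = 396.7 m^2, alpha = 0.528
Formula: R = S * alpha / (1 - alpha)
Numerator: 396.7 * 0.528 = 209.4576
Denominator: 1 - 0.528 = 0.472
R = 209.4576 / 0.472 = 443.77

443.77 m^2


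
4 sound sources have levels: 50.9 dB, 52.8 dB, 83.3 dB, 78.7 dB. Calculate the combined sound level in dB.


Formula: L_total = 10 * log10( sum(10^(Li/10)) )
  Source 1: 10^(50.9/10) = 123026.8771
  Source 2: 10^(52.8/10) = 190546.0718
  Source 3: 10^(83.3/10) = 213796208.9502
  Source 4: 10^(78.7/10) = 74131024.1301
Sum of linear values = 288240806.0292
L_total = 10 * log10(288240806.0292) = 84.6

84.6 dB


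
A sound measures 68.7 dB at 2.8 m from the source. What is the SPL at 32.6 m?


Given values:
  SPL1 = 68.7 dB, r1 = 2.8 m, r2 = 32.6 m
Formula: SPL2 = SPL1 - 20 * log10(r2 / r1)
Compute ratio: r2 / r1 = 32.6 / 2.8 = 11.6429
Compute log10: log10(11.6429) = 1.066061
Compute drop: 20 * 1.066061 = 21.3212
SPL2 = 68.7 - 21.3212 = 47.38

47.38 dB


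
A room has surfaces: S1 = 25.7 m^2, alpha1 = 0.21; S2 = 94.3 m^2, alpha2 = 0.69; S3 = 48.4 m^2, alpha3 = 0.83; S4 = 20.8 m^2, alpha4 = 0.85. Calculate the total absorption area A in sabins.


Given surfaces:
  Surface 1: 25.7 * 0.21 = 5.397
  Surface 2: 94.3 * 0.69 = 65.067
  Surface 3: 48.4 * 0.83 = 40.172
  Surface 4: 20.8 * 0.85 = 17.68
Formula: A = sum(Si * alpha_i)
A = 5.397 + 65.067 + 40.172 + 17.68
A = 128.32

128.32 sabins


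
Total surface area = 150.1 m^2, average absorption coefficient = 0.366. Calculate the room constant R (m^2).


Given values:
  S = 150.1 m^2, alpha = 0.366
Formula: R = S * alpha / (1 - alpha)
Numerator: 150.1 * 0.366 = 54.9366
Denominator: 1 - 0.366 = 0.634
R = 54.9366 / 0.634 = 86.65

86.65 m^2


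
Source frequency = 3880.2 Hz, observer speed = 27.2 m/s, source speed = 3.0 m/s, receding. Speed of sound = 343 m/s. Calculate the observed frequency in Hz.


Given values:
  f_s = 3880.2 Hz, v_o = 27.2 m/s, v_s = 3.0 m/s
  Direction: receding
Formula: f_o = f_s * (c - v_o) / (c + v_s)
Numerator: c - v_o = 343 - 27.2 = 315.8
Denominator: c + v_s = 343 + 3.0 = 346.0
f_o = 3880.2 * 315.8 / 346.0 = 3541.52

3541.52 Hz


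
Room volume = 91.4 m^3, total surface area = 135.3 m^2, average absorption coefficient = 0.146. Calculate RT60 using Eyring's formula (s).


Given values:
  V = 91.4 m^3, S = 135.3 m^2, alpha = 0.146
Formula: RT60 = 0.161 * V / (-S * ln(1 - alpha))
Compute ln(1 - 0.146) = ln(0.854) = -0.157824
Denominator: -135.3 * -0.157824 = 21.3536
Numerator: 0.161 * 91.4 = 14.7154
RT60 = 14.7154 / 21.3536 = 0.689

0.689 s


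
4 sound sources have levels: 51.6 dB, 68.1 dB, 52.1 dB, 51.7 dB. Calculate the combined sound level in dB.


Formula: L_total = 10 * log10( sum(10^(Li/10)) )
  Source 1: 10^(51.6/10) = 144543.9771
  Source 2: 10^(68.1/10) = 6456542.2903
  Source 3: 10^(52.1/10) = 162181.0097
  Source 4: 10^(51.7/10) = 147910.8388
Sum of linear values = 6911178.1159
L_total = 10 * log10(6911178.1159) = 68.4

68.4 dB


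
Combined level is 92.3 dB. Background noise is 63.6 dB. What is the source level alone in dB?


Given values:
  L_total = 92.3 dB, L_bg = 63.6 dB
Formula: L_source = 10 * log10(10^(L_total/10) - 10^(L_bg/10))
Convert to linear:
  10^(92.3/10) = 1698243652.4617
  10^(63.6/10) = 2290867.6528
Difference: 1698243652.4617 - 2290867.6528 = 1695952784.8089
L_source = 10 * log10(1695952784.8089) = 92.29

92.29 dB


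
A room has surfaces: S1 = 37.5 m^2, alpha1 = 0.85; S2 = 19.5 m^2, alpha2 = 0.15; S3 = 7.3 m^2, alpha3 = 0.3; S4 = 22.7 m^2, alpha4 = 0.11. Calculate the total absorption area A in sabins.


Given surfaces:
  Surface 1: 37.5 * 0.85 = 31.875
  Surface 2: 19.5 * 0.15 = 2.925
  Surface 3: 7.3 * 0.3 = 2.19
  Surface 4: 22.7 * 0.11 = 2.497
Formula: A = sum(Si * alpha_i)
A = 31.875 + 2.925 + 2.19 + 2.497
A = 39.49

39.49 sabins


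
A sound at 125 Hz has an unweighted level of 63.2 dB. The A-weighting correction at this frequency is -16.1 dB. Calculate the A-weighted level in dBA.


Given values:
  SPL = 63.2 dB
  A-weighting at 125 Hz = -16.1 dB
Formula: L_A = SPL + A_weight
L_A = 63.2 + (-16.1)
L_A = 47.1

47.1 dBA


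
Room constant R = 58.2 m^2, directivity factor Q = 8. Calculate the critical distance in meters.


Given values:
  R = 58.2 m^2, Q = 8
Formula: d_c = 0.141 * sqrt(Q * R)
Compute Q * R = 8 * 58.2 = 465.6
Compute sqrt(465.6) = 21.5778
d_c = 0.141 * 21.5778 = 3.042

3.042 m


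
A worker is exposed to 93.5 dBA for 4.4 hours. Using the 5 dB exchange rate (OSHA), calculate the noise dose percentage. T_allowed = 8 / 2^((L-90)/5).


Given values:
  L = 93.5 dBA, T = 4.4 hours
Formula: T_allowed = 8 / 2^((L - 90) / 5)
Compute exponent: (93.5 - 90) / 5 = 0.7
Compute 2^(0.7) = 1.624505
T_allowed = 8 / 1.624505 = 4.924577 hours
Dose = (T / T_allowed) * 100
Dose = (4.4 / 4.924577) * 100 = 89.35

89.35 %


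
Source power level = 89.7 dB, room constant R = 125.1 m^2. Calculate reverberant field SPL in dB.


Given values:
  Lw = 89.7 dB, R = 125.1 m^2
Formula: SPL = Lw + 10 * log10(4 / R)
Compute 4 / R = 4 / 125.1 = 0.031974
Compute 10 * log10(0.031974) = -14.952
SPL = 89.7 + (-14.952) = 74.75

74.75 dB


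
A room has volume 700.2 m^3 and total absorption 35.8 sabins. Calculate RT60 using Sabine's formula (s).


Given values:
  V = 700.2 m^3
  A = 35.8 sabins
Formula: RT60 = 0.161 * V / A
Numerator: 0.161 * 700.2 = 112.7322
RT60 = 112.7322 / 35.8 = 3.149

3.149 s


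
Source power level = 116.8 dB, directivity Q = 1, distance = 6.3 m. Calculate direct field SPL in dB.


Given values:
  Lw = 116.8 dB, Q = 1, r = 6.3 m
Formula: SPL = Lw + 10 * log10(Q / (4 * pi * r^2))
Compute 4 * pi * r^2 = 4 * pi * 6.3^2 = 498.7592
Compute Q / denom = 1 / 498.7592 = 0.00200498
Compute 10 * log10(0.00200498) = -26.9789
SPL = 116.8 + (-26.9789) = 89.82

89.82 dB


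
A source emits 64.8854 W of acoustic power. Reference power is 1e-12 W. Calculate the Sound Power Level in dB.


Given values:
  W = 64.8854 W
  W_ref = 1e-12 W
Formula: SWL = 10 * log10(W / W_ref)
Compute ratio: W / W_ref = 64885400000000
Compute log10: log10(64885400000000) = 13.812147
Multiply: SWL = 10 * 13.812147 = 138.12

138.12 dB


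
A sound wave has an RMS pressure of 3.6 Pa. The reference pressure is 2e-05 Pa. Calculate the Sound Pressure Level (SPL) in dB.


Given values:
  p = 3.6 Pa
  p_ref = 2e-05 Pa
Formula: SPL = 20 * log10(p / p_ref)
Compute ratio: p / p_ref = 3.6 / 2e-05 = 180000
Compute log10: log10(180000) = 5.255273
Multiply: SPL = 20 * 5.255273 = 105.11

105.11 dB


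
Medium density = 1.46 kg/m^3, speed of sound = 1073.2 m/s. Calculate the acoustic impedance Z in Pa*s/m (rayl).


Given values:
  rho = 1.46 kg/m^3
  c = 1073.2 m/s
Formula: Z = rho * c
Z = 1.46 * 1073.2
Z = 1566.87

1566.87 rayl


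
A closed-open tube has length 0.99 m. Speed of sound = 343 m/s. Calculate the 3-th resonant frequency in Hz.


Given values:
  Tube type: closed-open, L = 0.99 m, c = 343 m/s, n = 3
Formula: f_n = (2n - 1) * c / (4 * L)
Compute 2n - 1 = 2*3 - 1 = 5
Compute 4 * L = 4 * 0.99 = 3.96
f = 5 * 343 / 3.96
f = 433.08

433.08 Hz


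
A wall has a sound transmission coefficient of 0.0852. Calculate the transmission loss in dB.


Given values:
  tau = 0.0852
Formula: TL = 10 * log10(1 / tau)
Compute 1 / tau = 1 / 0.0852 = 11.7371
Compute log10(11.7371) = 1.069561
TL = 10 * 1.069561 = 10.7

10.7 dB


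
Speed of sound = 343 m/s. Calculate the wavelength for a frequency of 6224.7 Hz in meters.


Given values:
  c = 343 m/s, f = 6224.7 Hz
Formula: lambda = c / f
lambda = 343 / 6224.7
lambda = 0.0551

0.0551 m


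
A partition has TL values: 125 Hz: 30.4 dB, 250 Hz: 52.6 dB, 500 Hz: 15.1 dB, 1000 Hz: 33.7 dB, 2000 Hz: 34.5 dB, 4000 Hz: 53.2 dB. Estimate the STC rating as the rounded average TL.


Given TL values at each frequency:
  125 Hz: 30.4 dB
  250 Hz: 52.6 dB
  500 Hz: 15.1 dB
  1000 Hz: 33.7 dB
  2000 Hz: 34.5 dB
  4000 Hz: 53.2 dB
Formula: STC ~ round(average of TL values)
Sum = 30.4 + 52.6 + 15.1 + 33.7 + 34.5 + 53.2 = 219.5
Average = 219.5 / 6 = 36.58
Rounded: 37

37


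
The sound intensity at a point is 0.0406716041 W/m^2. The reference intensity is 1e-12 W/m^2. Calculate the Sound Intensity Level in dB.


Given values:
  I = 0.0406716041 W/m^2
  I_ref = 1e-12 W/m^2
Formula: SIL = 10 * log10(I / I_ref)
Compute ratio: I / I_ref = 40671604100
Compute log10: log10(40671604100) = 10.609291
Multiply: SIL = 10 * 10.609291 = 106.09

106.09 dB


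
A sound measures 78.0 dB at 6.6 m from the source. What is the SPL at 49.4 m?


Given values:
  SPL1 = 78.0 dB, r1 = 6.6 m, r2 = 49.4 m
Formula: SPL2 = SPL1 - 20 * log10(r2 / r1)
Compute ratio: r2 / r1 = 49.4 / 6.6 = 7.4848
Compute log10: log10(7.4848) = 0.87418
Compute drop: 20 * 0.87418 = 17.4836
SPL2 = 78.0 - 17.4836 = 60.52

60.52 dB


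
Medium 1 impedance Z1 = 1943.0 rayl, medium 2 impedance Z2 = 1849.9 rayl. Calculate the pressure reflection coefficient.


Given values:
  Z1 = 1943.0 rayl, Z2 = 1849.9 rayl
Formula: R = (Z2 - Z1) / (Z2 + Z1)
Numerator: Z2 - Z1 = 1849.9 - 1943.0 = -93.1
Denominator: Z2 + Z1 = 1849.9 + 1943.0 = 3792.9
R = -93.1 / 3792.9 = -0.0245

-0.0245


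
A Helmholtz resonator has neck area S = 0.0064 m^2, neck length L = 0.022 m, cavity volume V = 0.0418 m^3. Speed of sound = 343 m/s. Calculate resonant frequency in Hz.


Given values:
  S = 0.0064 m^2, L = 0.022 m, V = 0.0418 m^3, c = 343 m/s
Formula: f = (c / (2*pi)) * sqrt(S / (V * L))
Compute V * L = 0.0418 * 0.022 = 0.0009196
Compute S / (V * L) = 0.0064 / 0.0009196 = 6.9595
Compute sqrt(6.9595) = 2.638086
Compute c / (2*pi) = 343 / 6.283185 = 54.590148
f = 54.590148 * 2.638086 = 144.01

144.01 Hz


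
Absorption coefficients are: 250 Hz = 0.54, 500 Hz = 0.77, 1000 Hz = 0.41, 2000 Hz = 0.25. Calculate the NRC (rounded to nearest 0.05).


Given values:
  a_250 = 0.54, a_500 = 0.77
  a_1000 = 0.41, a_2000 = 0.25
Formula: NRC = (a250 + a500 + a1000 + a2000) / 4
Sum = 0.54 + 0.77 + 0.41 + 0.25 = 1.97
NRC = 1.97 / 4 = 0.4925
Rounded to nearest 0.05: 0.5

0.5


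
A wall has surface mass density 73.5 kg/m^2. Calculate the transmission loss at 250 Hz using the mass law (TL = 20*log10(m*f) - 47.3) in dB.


Given values:
  m = 73.5 kg/m^2, f = 250 Hz
Formula: TL = 20 * log10(m * f) - 47.3
Compute m * f = 73.5 * 250 = 18375.0
Compute log10(18375.0) = 4.264227
Compute 20 * 4.264227 = 85.2845
TL = 85.2845 - 47.3 = 37.98

37.98 dB


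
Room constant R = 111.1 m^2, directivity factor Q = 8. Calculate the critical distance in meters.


Given values:
  R = 111.1 m^2, Q = 8
Formula: d_c = 0.141 * sqrt(Q * R)
Compute Q * R = 8 * 111.1 = 888.8
Compute sqrt(888.8) = 29.8127
d_c = 0.141 * 29.8127 = 4.204

4.204 m


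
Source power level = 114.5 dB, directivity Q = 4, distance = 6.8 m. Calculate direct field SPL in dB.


Given values:
  Lw = 114.5 dB, Q = 4, r = 6.8 m
Formula: SPL = Lw + 10 * log10(Q / (4 * pi * r^2))
Compute 4 * pi * r^2 = 4 * pi * 6.8^2 = 581.069
Compute Q / denom = 4 / 581.069 = 0.00688386
Compute 10 * log10(0.00688386) = -21.6217
SPL = 114.5 + (-21.6217) = 92.88

92.88 dB


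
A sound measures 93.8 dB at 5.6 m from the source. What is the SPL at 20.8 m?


Given values:
  SPL1 = 93.8 dB, r1 = 5.6 m, r2 = 20.8 m
Formula: SPL2 = SPL1 - 20 * log10(r2 / r1)
Compute ratio: r2 / r1 = 20.8 / 5.6 = 3.7143
Compute log10: log10(3.7143) = 0.569877
Compute drop: 20 * 0.569877 = 11.3975
SPL2 = 93.8 - 11.3975 = 82.4

82.4 dB


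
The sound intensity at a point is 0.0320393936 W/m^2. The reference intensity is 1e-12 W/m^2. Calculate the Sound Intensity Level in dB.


Given values:
  I = 0.0320393936 W/m^2
  I_ref = 1e-12 W/m^2
Formula: SIL = 10 * log10(I / I_ref)
Compute ratio: I / I_ref = 32039393600
Compute log10: log10(32039393600) = 10.505684
Multiply: SIL = 10 * 10.505684 = 105.06

105.06 dB


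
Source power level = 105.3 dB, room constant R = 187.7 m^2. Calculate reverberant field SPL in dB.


Given values:
  Lw = 105.3 dB, R = 187.7 m^2
Formula: SPL = Lw + 10 * log10(4 / R)
Compute 4 / R = 4 / 187.7 = 0.021311
Compute 10 * log10(0.021311) = -16.714
SPL = 105.3 + (-16.714) = 88.59

88.59 dB


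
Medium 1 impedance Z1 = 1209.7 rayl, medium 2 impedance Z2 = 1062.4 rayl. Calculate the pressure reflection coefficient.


Given values:
  Z1 = 1209.7 rayl, Z2 = 1062.4 rayl
Formula: R = (Z2 - Z1) / (Z2 + Z1)
Numerator: Z2 - Z1 = 1062.4 - 1209.7 = -147.3
Denominator: Z2 + Z1 = 1062.4 + 1209.7 = 2272.1
R = -147.3 / 2272.1 = -0.0648

-0.0648


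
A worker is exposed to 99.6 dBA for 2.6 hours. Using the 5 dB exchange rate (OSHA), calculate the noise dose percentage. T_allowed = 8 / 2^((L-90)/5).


Given values:
  L = 99.6 dBA, T = 2.6 hours
Formula: T_allowed = 8 / 2^((L - 90) / 5)
Compute exponent: (99.6 - 90) / 5 = 1.92
Compute 2^(1.92) = 3.784231
T_allowed = 8 / 3.784231 = 2.114036 hours
Dose = (T / T_allowed) * 100
Dose = (2.6 / 2.114036) * 100 = 122.99

122.99 %


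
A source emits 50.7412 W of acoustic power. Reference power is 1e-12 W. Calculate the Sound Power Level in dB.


Given values:
  W = 50.7412 W
  W_ref = 1e-12 W
Formula: SWL = 10 * log10(W / W_ref)
Compute ratio: W / W_ref = 50741200000000
Compute log10: log10(50741200000000) = 13.705361
Multiply: SWL = 10 * 13.705361 = 137.05

137.05 dB


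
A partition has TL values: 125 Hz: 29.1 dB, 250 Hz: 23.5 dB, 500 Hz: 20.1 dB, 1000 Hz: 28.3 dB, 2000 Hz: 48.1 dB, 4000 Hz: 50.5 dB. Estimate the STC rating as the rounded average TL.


Given TL values at each frequency:
  125 Hz: 29.1 dB
  250 Hz: 23.5 dB
  500 Hz: 20.1 dB
  1000 Hz: 28.3 dB
  2000 Hz: 48.1 dB
  4000 Hz: 50.5 dB
Formula: STC ~ round(average of TL values)
Sum = 29.1 + 23.5 + 20.1 + 28.3 + 48.1 + 50.5 = 199.6
Average = 199.6 / 6 = 33.27
Rounded: 33

33


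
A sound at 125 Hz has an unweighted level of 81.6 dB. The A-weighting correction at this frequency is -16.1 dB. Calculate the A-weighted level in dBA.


Given values:
  SPL = 81.6 dB
  A-weighting at 125 Hz = -16.1 dB
Formula: L_A = SPL + A_weight
L_A = 81.6 + (-16.1)
L_A = 65.5

65.5 dBA


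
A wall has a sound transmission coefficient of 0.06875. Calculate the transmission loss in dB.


Given values:
  tau = 0.06875
Formula: TL = 10 * log10(1 / tau)
Compute 1 / tau = 1 / 0.06875 = 14.5455
Compute log10(14.5455) = 1.162729
TL = 10 * 1.162729 = 11.63

11.63 dB


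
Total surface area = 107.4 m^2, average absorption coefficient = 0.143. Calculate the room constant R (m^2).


Given values:
  S = 107.4 m^2, alpha = 0.143
Formula: R = S * alpha / (1 - alpha)
Numerator: 107.4 * 0.143 = 15.3582
Denominator: 1 - 0.143 = 0.857
R = 15.3582 / 0.857 = 17.92

17.92 m^2


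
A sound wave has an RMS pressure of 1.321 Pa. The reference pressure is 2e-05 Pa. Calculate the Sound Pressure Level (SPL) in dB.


Given values:
  p = 1.321 Pa
  p_ref = 2e-05 Pa
Formula: SPL = 20 * log10(p / p_ref)
Compute ratio: p / p_ref = 1.321 / 2e-05 = 66050
Compute log10: log10(66050) = 4.819873
Multiply: SPL = 20 * 4.819873 = 96.4

96.4 dB


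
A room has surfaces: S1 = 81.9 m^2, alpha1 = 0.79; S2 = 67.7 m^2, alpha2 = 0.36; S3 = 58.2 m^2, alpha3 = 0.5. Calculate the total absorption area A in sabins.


Given surfaces:
  Surface 1: 81.9 * 0.79 = 64.701
  Surface 2: 67.7 * 0.36 = 24.372
  Surface 3: 58.2 * 0.5 = 29.1
Formula: A = sum(Si * alpha_i)
A = 64.701 + 24.372 + 29.1
A = 118.17

118.17 sabins


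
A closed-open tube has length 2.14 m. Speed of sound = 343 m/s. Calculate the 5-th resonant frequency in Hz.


Given values:
  Tube type: closed-open, L = 2.14 m, c = 343 m/s, n = 5
Formula: f_n = (2n - 1) * c / (4 * L)
Compute 2n - 1 = 2*5 - 1 = 9
Compute 4 * L = 4 * 2.14 = 8.56
f = 9 * 343 / 8.56
f = 360.63

360.63 Hz


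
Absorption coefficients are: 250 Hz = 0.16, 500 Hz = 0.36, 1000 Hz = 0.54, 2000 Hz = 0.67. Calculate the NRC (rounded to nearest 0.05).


Given values:
  a_250 = 0.16, a_500 = 0.36
  a_1000 = 0.54, a_2000 = 0.67
Formula: NRC = (a250 + a500 + a1000 + a2000) / 4
Sum = 0.16 + 0.36 + 0.54 + 0.67 = 1.73
NRC = 1.73 / 4 = 0.4325
Rounded to nearest 0.05: 0.45

0.45


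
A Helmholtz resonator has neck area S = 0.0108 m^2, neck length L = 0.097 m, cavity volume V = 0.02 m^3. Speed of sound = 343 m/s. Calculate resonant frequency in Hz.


Given values:
  S = 0.0108 m^2, L = 0.097 m, V = 0.02 m^3, c = 343 m/s
Formula: f = (c / (2*pi)) * sqrt(S / (V * L))
Compute V * L = 0.02 * 0.097 = 0.00194
Compute S / (V * L) = 0.0108 / 0.00194 = 5.567
Compute sqrt(5.567) = 2.359449
Compute c / (2*pi) = 343 / 6.283185 = 54.590148
f = 54.590148 * 2.359449 = 128.8

128.8 Hz


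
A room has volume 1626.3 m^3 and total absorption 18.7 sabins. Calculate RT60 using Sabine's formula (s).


Given values:
  V = 1626.3 m^3
  A = 18.7 sabins
Formula: RT60 = 0.161 * V / A
Numerator: 0.161 * 1626.3 = 261.8343
RT60 = 261.8343 / 18.7 = 14.002

14.002 s


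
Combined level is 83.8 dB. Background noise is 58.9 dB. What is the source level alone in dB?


Given values:
  L_total = 83.8 dB, L_bg = 58.9 dB
Formula: L_source = 10 * log10(10^(L_total/10) - 10^(L_bg/10))
Convert to linear:
  10^(83.8/10) = 239883291.9019
  10^(58.9/10) = 776247.1166
Difference: 239883291.9019 - 776247.1166 = 239107044.7853
L_source = 10 * log10(239107044.7853) = 83.79

83.79 dB


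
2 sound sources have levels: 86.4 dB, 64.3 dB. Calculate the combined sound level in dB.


Formula: L_total = 10 * log10( sum(10^(Li/10)) )
  Source 1: 10^(86.4/10) = 436515832.2402
  Source 2: 10^(64.3/10) = 2691534.8039
Sum of linear values = 439207367.0441
L_total = 10 * log10(439207367.0441) = 86.43

86.43 dB


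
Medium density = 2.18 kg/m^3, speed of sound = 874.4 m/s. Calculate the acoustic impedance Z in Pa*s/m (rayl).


Given values:
  rho = 2.18 kg/m^3
  c = 874.4 m/s
Formula: Z = rho * c
Z = 2.18 * 874.4
Z = 1906.19

1906.19 rayl


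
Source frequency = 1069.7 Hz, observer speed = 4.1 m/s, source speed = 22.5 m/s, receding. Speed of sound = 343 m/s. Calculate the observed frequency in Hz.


Given values:
  f_s = 1069.7 Hz, v_o = 4.1 m/s, v_s = 22.5 m/s
  Direction: receding
Formula: f_o = f_s * (c - v_o) / (c + v_s)
Numerator: c - v_o = 343 - 4.1 = 338.9
Denominator: c + v_s = 343 + 22.5 = 365.5
f_o = 1069.7 * 338.9 / 365.5 = 991.85

991.85 Hz


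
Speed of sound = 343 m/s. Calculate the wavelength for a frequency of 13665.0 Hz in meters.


Given values:
  c = 343 m/s, f = 13665.0 Hz
Formula: lambda = c / f
lambda = 343 / 13665.0
lambda = 0.0251

0.0251 m


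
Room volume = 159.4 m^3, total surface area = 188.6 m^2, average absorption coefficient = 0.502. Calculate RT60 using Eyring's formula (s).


Given values:
  V = 159.4 m^3, S = 188.6 m^2, alpha = 0.502
Formula: RT60 = 0.161 * V / (-S * ln(1 - alpha))
Compute ln(1 - 0.502) = ln(0.498) = -0.697155
Denominator: -188.6 * -0.697155 = 131.4834
Numerator: 0.161 * 159.4 = 25.6634
RT60 = 25.6634 / 131.4834 = 0.195

0.195 s


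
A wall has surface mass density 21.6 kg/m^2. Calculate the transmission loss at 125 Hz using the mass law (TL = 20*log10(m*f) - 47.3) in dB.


Given values:
  m = 21.6 kg/m^2, f = 125 Hz
Formula: TL = 20 * log10(m * f) - 47.3
Compute m * f = 21.6 * 125 = 2700.0
Compute log10(2700.0) = 3.431364
Compute 20 * 3.431364 = 68.6273
TL = 68.6273 - 47.3 = 21.33

21.33 dB


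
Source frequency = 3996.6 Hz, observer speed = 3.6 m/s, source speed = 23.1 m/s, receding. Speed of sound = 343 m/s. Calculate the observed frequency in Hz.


Given values:
  f_s = 3996.6 Hz, v_o = 3.6 m/s, v_s = 23.1 m/s
  Direction: receding
Formula: f_o = f_s * (c - v_o) / (c + v_s)
Numerator: c - v_o = 343 - 3.6 = 339.4
Denominator: c + v_s = 343 + 23.1 = 366.1
f_o = 3996.6 * 339.4 / 366.1 = 3705.12

3705.12 Hz


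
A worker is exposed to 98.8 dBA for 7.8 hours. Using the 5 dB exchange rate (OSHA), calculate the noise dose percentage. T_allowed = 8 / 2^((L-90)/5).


Given values:
  L = 98.8 dBA, T = 7.8 hours
Formula: T_allowed = 8 / 2^((L - 90) / 5)
Compute exponent: (98.8 - 90) / 5 = 1.76
Compute 2^(1.76) = 3.386981
T_allowed = 8 / 3.386981 = 2.361985 hours
Dose = (T / T_allowed) * 100
Dose = (7.8 / 2.361985) * 100 = 330.23

330.23 %


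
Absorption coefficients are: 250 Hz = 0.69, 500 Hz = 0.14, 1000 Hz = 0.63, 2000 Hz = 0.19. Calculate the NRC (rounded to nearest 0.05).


Given values:
  a_250 = 0.69, a_500 = 0.14
  a_1000 = 0.63, a_2000 = 0.19
Formula: NRC = (a250 + a500 + a1000 + a2000) / 4
Sum = 0.69 + 0.14 + 0.63 + 0.19 = 1.65
NRC = 1.65 / 4 = 0.4125
Rounded to nearest 0.05: 0.4

0.4


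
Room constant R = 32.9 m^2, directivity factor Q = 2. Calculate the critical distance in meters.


Given values:
  R = 32.9 m^2, Q = 2
Formula: d_c = 0.141 * sqrt(Q * R)
Compute Q * R = 2 * 32.9 = 65.8
Compute sqrt(65.8) = 8.1117
d_c = 0.141 * 8.1117 = 1.144

1.144 m


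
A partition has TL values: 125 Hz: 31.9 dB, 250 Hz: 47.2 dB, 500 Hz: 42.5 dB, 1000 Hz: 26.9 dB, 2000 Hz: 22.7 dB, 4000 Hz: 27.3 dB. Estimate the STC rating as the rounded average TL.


Given TL values at each frequency:
  125 Hz: 31.9 dB
  250 Hz: 47.2 dB
  500 Hz: 42.5 dB
  1000 Hz: 26.9 dB
  2000 Hz: 22.7 dB
  4000 Hz: 27.3 dB
Formula: STC ~ round(average of TL values)
Sum = 31.9 + 47.2 + 42.5 + 26.9 + 22.7 + 27.3 = 198.5
Average = 198.5 / 6 = 33.08
Rounded: 33

33


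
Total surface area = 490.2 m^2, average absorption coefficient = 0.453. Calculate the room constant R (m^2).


Given values:
  S = 490.2 m^2, alpha = 0.453
Formula: R = S * alpha / (1 - alpha)
Numerator: 490.2 * 0.453 = 222.0606
Denominator: 1 - 0.453 = 0.547
R = 222.0606 / 0.547 = 405.96

405.96 m^2


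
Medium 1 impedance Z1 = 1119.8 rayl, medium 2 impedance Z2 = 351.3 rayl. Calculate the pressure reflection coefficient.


Given values:
  Z1 = 1119.8 rayl, Z2 = 351.3 rayl
Formula: R = (Z2 - Z1) / (Z2 + Z1)
Numerator: Z2 - Z1 = 351.3 - 1119.8 = -768.5
Denominator: Z2 + Z1 = 351.3 + 1119.8 = 1471.1
R = -768.5 / 1471.1 = -0.5224

-0.5224


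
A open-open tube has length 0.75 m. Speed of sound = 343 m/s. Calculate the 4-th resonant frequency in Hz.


Given values:
  Tube type: open-open, L = 0.75 m, c = 343 m/s, n = 4
Formula: f_n = n * c / (2 * L)
Compute 2 * L = 2 * 0.75 = 1.5
f = 4 * 343 / 1.5
f = 914.67

914.67 Hz


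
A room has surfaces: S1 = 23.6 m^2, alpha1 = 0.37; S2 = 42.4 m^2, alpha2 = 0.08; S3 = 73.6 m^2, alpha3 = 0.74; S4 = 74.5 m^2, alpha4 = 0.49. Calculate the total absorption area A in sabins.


Given surfaces:
  Surface 1: 23.6 * 0.37 = 8.732
  Surface 2: 42.4 * 0.08 = 3.392
  Surface 3: 73.6 * 0.74 = 54.464
  Surface 4: 74.5 * 0.49 = 36.505
Formula: A = sum(Si * alpha_i)
A = 8.732 + 3.392 + 54.464 + 36.505
A = 103.09

103.09 sabins


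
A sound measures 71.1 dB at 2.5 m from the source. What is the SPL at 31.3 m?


Given values:
  SPL1 = 71.1 dB, r1 = 2.5 m, r2 = 31.3 m
Formula: SPL2 = SPL1 - 20 * log10(r2 / r1)
Compute ratio: r2 / r1 = 31.3 / 2.5 = 12.52
Compute log10: log10(12.52) = 1.097604
Compute drop: 20 * 1.097604 = 21.9521
SPL2 = 71.1 - 21.9521 = 49.15

49.15 dB


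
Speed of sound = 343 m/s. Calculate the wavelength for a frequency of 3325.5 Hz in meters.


Given values:
  c = 343 m/s, f = 3325.5 Hz
Formula: lambda = c / f
lambda = 343 / 3325.5
lambda = 0.1031

0.1031 m


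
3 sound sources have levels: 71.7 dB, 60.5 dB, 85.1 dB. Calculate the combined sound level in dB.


Formula: L_total = 10 * log10( sum(10^(Li/10)) )
  Source 1: 10^(71.7/10) = 14791083.8817
  Source 2: 10^(60.5/10) = 1122018.4543
  Source 3: 10^(85.1/10) = 323593656.9296
Sum of linear values = 339506759.2656
L_total = 10 * log10(339506759.2656) = 85.31

85.31 dB


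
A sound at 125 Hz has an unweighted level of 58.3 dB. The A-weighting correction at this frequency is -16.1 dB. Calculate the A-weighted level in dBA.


Given values:
  SPL = 58.3 dB
  A-weighting at 125 Hz = -16.1 dB
Formula: L_A = SPL + A_weight
L_A = 58.3 + (-16.1)
L_A = 42.2

42.2 dBA


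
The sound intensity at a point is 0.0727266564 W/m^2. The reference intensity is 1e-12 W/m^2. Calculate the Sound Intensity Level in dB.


Given values:
  I = 0.0727266564 W/m^2
  I_ref = 1e-12 W/m^2
Formula: SIL = 10 * log10(I / I_ref)
Compute ratio: I / I_ref = 72726656400
Compute log10: log10(72726656400) = 10.861694
Multiply: SIL = 10 * 10.861694 = 108.62

108.62 dB


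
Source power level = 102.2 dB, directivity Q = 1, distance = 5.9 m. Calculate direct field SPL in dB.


Given values:
  Lw = 102.2 dB, Q = 1, r = 5.9 m
Formula: SPL = Lw + 10 * log10(Q / (4 * pi * r^2))
Compute 4 * pi * r^2 = 4 * pi * 5.9^2 = 437.4354
Compute Q / denom = 1 / 437.4354 = 0.00228605
Compute 10 * log10(0.00228605) = -26.4091
SPL = 102.2 + (-26.4091) = 75.79

75.79 dB


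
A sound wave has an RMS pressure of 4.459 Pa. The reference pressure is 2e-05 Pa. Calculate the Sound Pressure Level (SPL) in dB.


Given values:
  p = 4.459 Pa
  p_ref = 2e-05 Pa
Formula: SPL = 20 * log10(p / p_ref)
Compute ratio: p / p_ref = 4.459 / 2e-05 = 222950
Compute log10: log10(222950) = 5.348207
Multiply: SPL = 20 * 5.348207 = 106.96

106.96 dB


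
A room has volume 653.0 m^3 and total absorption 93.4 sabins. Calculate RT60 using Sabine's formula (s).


Given values:
  V = 653.0 m^3
  A = 93.4 sabins
Formula: RT60 = 0.161 * V / A
Numerator: 0.161 * 653.0 = 105.133
RT60 = 105.133 / 93.4 = 1.126

1.126 s


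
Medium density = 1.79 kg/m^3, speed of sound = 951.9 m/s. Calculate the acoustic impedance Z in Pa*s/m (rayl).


Given values:
  rho = 1.79 kg/m^3
  c = 951.9 m/s
Formula: Z = rho * c
Z = 1.79 * 951.9
Z = 1703.9

1703.9 rayl


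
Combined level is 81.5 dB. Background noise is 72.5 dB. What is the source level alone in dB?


Given values:
  L_total = 81.5 dB, L_bg = 72.5 dB
Formula: L_source = 10 * log10(10^(L_total/10) - 10^(L_bg/10))
Convert to linear:
  10^(81.5/10) = 141253754.4623
  10^(72.5/10) = 17782794.1004
Difference: 141253754.4623 - 17782794.1004 = 123470960.3619
L_source = 10 * log10(123470960.3619) = 80.92

80.92 dB


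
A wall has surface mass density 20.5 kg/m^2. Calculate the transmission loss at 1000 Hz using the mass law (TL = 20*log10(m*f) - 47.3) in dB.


Given values:
  m = 20.5 kg/m^2, f = 1000 Hz
Formula: TL = 20 * log10(m * f) - 47.3
Compute m * f = 20.5 * 1000 = 20500.0
Compute log10(20500.0) = 4.311754
Compute 20 * 4.311754 = 86.2351
TL = 86.2351 - 47.3 = 38.94

38.94 dB


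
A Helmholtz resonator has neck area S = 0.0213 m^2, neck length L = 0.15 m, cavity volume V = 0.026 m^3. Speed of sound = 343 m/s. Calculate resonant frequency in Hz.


Given values:
  S = 0.0213 m^2, L = 0.15 m, V = 0.026 m^3, c = 343 m/s
Formula: f = (c / (2*pi)) * sqrt(S / (V * L))
Compute V * L = 0.026 * 0.15 = 0.0039
Compute S / (V * L) = 0.0213 / 0.0039 = 5.4615
Compute sqrt(5.4615) = 2.336985
Compute c / (2*pi) = 343 / 6.283185 = 54.590148
f = 54.590148 * 2.336985 = 127.58

127.58 Hz


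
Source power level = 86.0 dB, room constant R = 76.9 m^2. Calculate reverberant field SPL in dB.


Given values:
  Lw = 86.0 dB, R = 76.9 m^2
Formula: SPL = Lw + 10 * log10(4 / R)
Compute 4 / R = 4 / 76.9 = 0.052016
Compute 10 * log10(0.052016) = -12.8386
SPL = 86.0 + (-12.8386) = 73.16

73.16 dB


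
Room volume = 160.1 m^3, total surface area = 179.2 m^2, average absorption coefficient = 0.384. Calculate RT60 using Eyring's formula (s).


Given values:
  V = 160.1 m^3, S = 179.2 m^2, alpha = 0.384
Formula: RT60 = 0.161 * V / (-S * ln(1 - alpha))
Compute ln(1 - 0.384) = ln(0.616) = -0.484508
Denominator: -179.2 * -0.484508 = 86.8238
Numerator: 0.161 * 160.1 = 25.7761
RT60 = 25.7761 / 86.8238 = 0.297

0.297 s


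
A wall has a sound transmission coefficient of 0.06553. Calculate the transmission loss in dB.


Given values:
  tau = 0.06553
Formula: TL = 10 * log10(1 / tau)
Compute 1 / tau = 1 / 0.06553 = 15.2602
Compute log10(15.2602) = 1.18356
TL = 10 * 1.18356 = 11.84

11.84 dB


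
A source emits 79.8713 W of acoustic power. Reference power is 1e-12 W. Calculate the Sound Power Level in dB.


Given values:
  W = 79.8713 W
  W_ref = 1e-12 W
Formula: SWL = 10 * log10(W / W_ref)
Compute ratio: W / W_ref = 79871300000000
Compute log10: log10(79871300000000) = 13.902391
Multiply: SWL = 10 * 13.902391 = 139.02

139.02 dB


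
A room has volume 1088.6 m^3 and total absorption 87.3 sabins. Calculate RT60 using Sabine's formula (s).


Given values:
  V = 1088.6 m^3
  A = 87.3 sabins
Formula: RT60 = 0.161 * V / A
Numerator: 0.161 * 1088.6 = 175.2646
RT60 = 175.2646 / 87.3 = 2.008

2.008 s


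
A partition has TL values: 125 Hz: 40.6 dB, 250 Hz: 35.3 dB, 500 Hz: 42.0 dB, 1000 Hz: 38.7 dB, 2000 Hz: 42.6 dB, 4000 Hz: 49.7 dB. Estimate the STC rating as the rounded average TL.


Given TL values at each frequency:
  125 Hz: 40.6 dB
  250 Hz: 35.3 dB
  500 Hz: 42.0 dB
  1000 Hz: 38.7 dB
  2000 Hz: 42.6 dB
  4000 Hz: 49.7 dB
Formula: STC ~ round(average of TL values)
Sum = 40.6 + 35.3 + 42.0 + 38.7 + 42.6 + 49.7 = 248.9
Average = 248.9 / 6 = 41.48
Rounded: 41

41


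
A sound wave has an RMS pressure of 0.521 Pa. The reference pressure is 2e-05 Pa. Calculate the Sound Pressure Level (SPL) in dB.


Given values:
  p = 0.521 Pa
  p_ref = 2e-05 Pa
Formula: SPL = 20 * log10(p / p_ref)
Compute ratio: p / p_ref = 0.521 / 2e-05 = 26050
Compute log10: log10(26050) = 4.415808
Multiply: SPL = 20 * 4.415808 = 88.32

88.32 dB


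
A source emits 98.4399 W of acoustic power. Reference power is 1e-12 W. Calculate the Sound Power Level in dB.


Given values:
  W = 98.4399 W
  W_ref = 1e-12 W
Formula: SWL = 10 * log10(W / W_ref)
Compute ratio: W / W_ref = 98439900000000
Compute log10: log10(98439900000000) = 13.993171
Multiply: SWL = 10 * 13.993171 = 139.93

139.93 dB


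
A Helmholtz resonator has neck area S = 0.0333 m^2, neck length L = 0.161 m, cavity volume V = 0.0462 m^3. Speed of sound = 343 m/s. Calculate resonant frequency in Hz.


Given values:
  S = 0.0333 m^2, L = 0.161 m, V = 0.0462 m^3, c = 343 m/s
Formula: f = (c / (2*pi)) * sqrt(S / (V * L))
Compute V * L = 0.0462 * 0.161 = 0.0074382
Compute S / (V * L) = 0.0333 / 0.0074382 = 4.4769
Compute sqrt(4.4769) = 2.115869
Compute c / (2*pi) = 343 / 6.283185 = 54.590148
f = 54.590148 * 2.115869 = 115.51

115.51 Hz


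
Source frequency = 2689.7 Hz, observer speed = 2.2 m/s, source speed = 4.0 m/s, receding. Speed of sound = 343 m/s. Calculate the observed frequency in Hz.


Given values:
  f_s = 2689.7 Hz, v_o = 2.2 m/s, v_s = 4.0 m/s
  Direction: receding
Formula: f_o = f_s * (c - v_o) / (c + v_s)
Numerator: c - v_o = 343 - 2.2 = 340.8
Denominator: c + v_s = 343 + 4.0 = 347.0
f_o = 2689.7 * 340.8 / 347.0 = 2641.64

2641.64 Hz


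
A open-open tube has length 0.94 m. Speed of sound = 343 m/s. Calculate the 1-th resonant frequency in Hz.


Given values:
  Tube type: open-open, L = 0.94 m, c = 343 m/s, n = 1
Formula: f_n = n * c / (2 * L)
Compute 2 * L = 2 * 0.94 = 1.88
f = 1 * 343 / 1.88
f = 182.45

182.45 Hz


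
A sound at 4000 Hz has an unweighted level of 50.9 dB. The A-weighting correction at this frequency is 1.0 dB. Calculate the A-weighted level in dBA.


Given values:
  SPL = 50.9 dB
  A-weighting at 4000 Hz = 1.0 dB
Formula: L_A = SPL + A_weight
L_A = 50.9 + (1.0)
L_A = 51.9

51.9 dBA


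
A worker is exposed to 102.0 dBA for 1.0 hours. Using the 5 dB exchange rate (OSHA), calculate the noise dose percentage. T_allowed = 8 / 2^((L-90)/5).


Given values:
  L = 102.0 dBA, T = 1.0 hours
Formula: T_allowed = 8 / 2^((L - 90) / 5)
Compute exponent: (102.0 - 90) / 5 = 2.4
Compute 2^(2.4) = 5.278032
T_allowed = 8 / 5.278032 = 1.515716 hours
Dose = (T / T_allowed) * 100
Dose = (1.0 / 1.515716) * 100 = 65.98

65.98 %


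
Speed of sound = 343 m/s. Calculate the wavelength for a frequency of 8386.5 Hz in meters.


Given values:
  c = 343 m/s, f = 8386.5 Hz
Formula: lambda = c / f
lambda = 343 / 8386.5
lambda = 0.0409

0.0409 m


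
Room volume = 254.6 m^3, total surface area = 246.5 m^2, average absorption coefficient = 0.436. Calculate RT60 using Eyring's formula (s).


Given values:
  V = 254.6 m^3, S = 246.5 m^2, alpha = 0.436
Formula: RT60 = 0.161 * V / (-S * ln(1 - alpha))
Compute ln(1 - 0.436) = ln(0.564) = -0.572701
Denominator: -246.5 * -0.572701 = 141.1708
Numerator: 0.161 * 254.6 = 40.9906
RT60 = 40.9906 / 141.1708 = 0.29

0.29 s


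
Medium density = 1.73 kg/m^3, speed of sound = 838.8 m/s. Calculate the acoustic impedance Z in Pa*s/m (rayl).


Given values:
  rho = 1.73 kg/m^3
  c = 838.8 m/s
Formula: Z = rho * c
Z = 1.73 * 838.8
Z = 1451.12

1451.12 rayl


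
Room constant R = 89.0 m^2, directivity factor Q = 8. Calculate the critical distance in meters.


Given values:
  R = 89.0 m^2, Q = 8
Formula: d_c = 0.141 * sqrt(Q * R)
Compute Q * R = 8 * 89.0 = 712.0
Compute sqrt(712.0) = 26.6833
d_c = 0.141 * 26.6833 = 3.762

3.762 m


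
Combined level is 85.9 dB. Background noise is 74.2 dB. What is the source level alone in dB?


Given values:
  L_total = 85.9 dB, L_bg = 74.2 dB
Formula: L_source = 10 * log10(10^(L_total/10) - 10^(L_bg/10))
Convert to linear:
  10^(85.9/10) = 389045144.9943
  10^(74.2/10) = 26302679.919
Difference: 389045144.9943 - 26302679.919 = 362742465.0753
L_source = 10 * log10(362742465.0753) = 85.6

85.6 dB
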